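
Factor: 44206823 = 37^1*53^1*22543^1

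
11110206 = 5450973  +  5659233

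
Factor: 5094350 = 2^1 * 5^2*139^1 * 733^1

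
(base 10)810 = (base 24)19i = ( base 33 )oi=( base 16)32A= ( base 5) 11220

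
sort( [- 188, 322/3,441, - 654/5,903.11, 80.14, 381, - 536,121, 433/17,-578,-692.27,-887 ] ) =[ - 887, - 692.27,-578,-536,-188, - 654/5,433/17,80.14, 322/3, 121, 381, 441, 903.11]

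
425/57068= 425/57068 = 0.01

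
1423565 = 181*7865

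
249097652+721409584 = 970507236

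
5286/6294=881/1049 = 0.84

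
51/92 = 51/92 =0.55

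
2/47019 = 2/47019= 0.00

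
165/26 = 6+9/26=6.35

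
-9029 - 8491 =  - 17520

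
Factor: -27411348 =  - 2^2*3^1 * 2284279^1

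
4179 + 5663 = 9842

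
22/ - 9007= - 1 + 8985/9007 = - 0.00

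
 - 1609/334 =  - 1609/334  =  - 4.82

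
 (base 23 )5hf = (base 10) 3051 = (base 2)101111101011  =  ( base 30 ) 3BL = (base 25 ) 4M1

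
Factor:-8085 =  - 3^1*5^1 * 7^2 * 11^1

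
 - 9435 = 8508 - 17943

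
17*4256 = 72352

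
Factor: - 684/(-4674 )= 2^1*3^1*  41^( - 1 ) = 6/41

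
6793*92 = 624956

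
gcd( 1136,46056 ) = 8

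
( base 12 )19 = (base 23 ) l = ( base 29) l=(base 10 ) 21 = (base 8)25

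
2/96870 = 1/48435 = 0.00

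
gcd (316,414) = 2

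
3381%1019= 324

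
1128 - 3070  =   - 1942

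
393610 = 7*56230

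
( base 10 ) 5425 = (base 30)60p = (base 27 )7bp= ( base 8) 12461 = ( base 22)b4d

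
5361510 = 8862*605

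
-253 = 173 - 426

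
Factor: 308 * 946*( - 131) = -2^3*7^1*11^2*43^1*131^1 = -38169208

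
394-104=290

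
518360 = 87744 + 430616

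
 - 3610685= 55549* (-65) 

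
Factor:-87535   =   - 5^1*7^1*41^1*61^1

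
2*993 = 1986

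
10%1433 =10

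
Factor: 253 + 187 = 2^3*5^1* 11^1   =  440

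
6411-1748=4663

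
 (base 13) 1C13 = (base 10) 4241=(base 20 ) AC1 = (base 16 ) 1091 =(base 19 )be4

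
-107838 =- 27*3994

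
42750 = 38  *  1125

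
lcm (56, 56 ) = 56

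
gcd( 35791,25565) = 5113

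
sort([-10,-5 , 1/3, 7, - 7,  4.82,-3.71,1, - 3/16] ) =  [ - 10, - 7, - 5,-3.71 , - 3/16, 1/3 , 1, 4.82,7]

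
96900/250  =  1938/5 = 387.60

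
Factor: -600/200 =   -  3 = -3^1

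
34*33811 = 1149574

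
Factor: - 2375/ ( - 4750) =2^( - 1) = 1/2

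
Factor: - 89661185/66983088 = - 2^(  -  4) * 3^(-1 )*5^1* 29^1 * 107^1*5779^1*1395481^( - 1 )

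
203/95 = 203/95 = 2.14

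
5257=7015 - 1758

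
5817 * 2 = 11634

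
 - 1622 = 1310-2932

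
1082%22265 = 1082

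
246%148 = 98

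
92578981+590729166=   683308147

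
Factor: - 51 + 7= - 2^2*11^1 = - 44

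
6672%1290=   222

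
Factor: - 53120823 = - 3^1*7^1*23^1* 109^1*1009^1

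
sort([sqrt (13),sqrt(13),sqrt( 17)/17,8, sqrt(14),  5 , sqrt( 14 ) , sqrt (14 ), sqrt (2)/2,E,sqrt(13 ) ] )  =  [sqrt( 17 ) /17,  sqrt( 2 ) /2, E, sqrt( 13), sqrt (13 ), sqrt( 13 ),sqrt(14 ), sqrt(14),  sqrt(14) , 5,8]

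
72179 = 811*89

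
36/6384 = 3/532 = 0.01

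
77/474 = 77/474 = 0.16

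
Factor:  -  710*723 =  - 2^1*3^1 *5^1*71^1 * 241^1 = - 513330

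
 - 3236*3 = - 9708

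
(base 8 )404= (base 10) 260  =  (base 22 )bi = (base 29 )8S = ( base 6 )1112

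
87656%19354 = 10240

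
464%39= 35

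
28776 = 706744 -677968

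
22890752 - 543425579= - 520534827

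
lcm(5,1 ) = 5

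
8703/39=2901/13 = 223.15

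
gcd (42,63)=21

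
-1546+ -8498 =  - 10044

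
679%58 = 41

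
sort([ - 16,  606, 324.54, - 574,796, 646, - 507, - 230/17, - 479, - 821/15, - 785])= [ - 785,-574,-507,-479, - 821/15, - 16, - 230/17,324.54, 606,646,  796 ] 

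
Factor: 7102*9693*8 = 2^4*3^3*53^1*67^1*359^1 = 550717488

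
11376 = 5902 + 5474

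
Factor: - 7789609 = -7789609^1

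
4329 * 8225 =35606025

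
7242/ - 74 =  - 3621/37 = - 97.86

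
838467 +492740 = 1331207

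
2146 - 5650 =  - 3504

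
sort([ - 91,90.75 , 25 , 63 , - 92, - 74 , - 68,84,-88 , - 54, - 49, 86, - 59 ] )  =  [ - 92, - 91 , - 88, - 74, - 68,  -  59, - 54, - 49,25,  63, 84, 86, 90.75] 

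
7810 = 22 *355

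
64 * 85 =5440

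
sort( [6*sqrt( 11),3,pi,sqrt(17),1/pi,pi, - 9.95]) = [ - 9.95, 1/pi, 3, pi,pi , sqrt( 17 ),6*sqrt( 11)]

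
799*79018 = 63135382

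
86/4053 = 86/4053=0.02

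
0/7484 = 0= 0.00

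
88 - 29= 59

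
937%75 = 37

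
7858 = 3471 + 4387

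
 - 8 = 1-9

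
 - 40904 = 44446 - 85350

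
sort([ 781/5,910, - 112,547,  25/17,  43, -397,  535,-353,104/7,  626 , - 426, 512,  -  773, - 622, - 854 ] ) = [ - 854,-773,-622, - 426, - 397, - 353, - 112, 25/17,104/7, 43, 781/5, 512, 535,547,626,910] 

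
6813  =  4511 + 2302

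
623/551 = 1 + 72/551 = 1.13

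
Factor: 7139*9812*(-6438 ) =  - 450968174184 = -2^3*3^1*11^3 * 29^1*37^1*59^1*223^1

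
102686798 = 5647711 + 97039087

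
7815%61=7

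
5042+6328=11370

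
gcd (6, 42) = 6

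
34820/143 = 243 + 71/143 = 243.50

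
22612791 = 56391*401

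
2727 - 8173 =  - 5446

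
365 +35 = 400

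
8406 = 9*934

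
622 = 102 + 520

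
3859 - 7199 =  - 3340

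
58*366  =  21228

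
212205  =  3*70735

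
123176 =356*346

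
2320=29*80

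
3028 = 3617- 589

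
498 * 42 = 20916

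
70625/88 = 70625/88 = 802.56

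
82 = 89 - 7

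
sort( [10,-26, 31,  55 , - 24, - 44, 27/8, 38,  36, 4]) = [ - 44, -26, - 24,  27/8, 4,  10,31, 36, 38, 55 ]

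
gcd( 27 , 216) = 27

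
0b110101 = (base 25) 23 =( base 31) 1m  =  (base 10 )53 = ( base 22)29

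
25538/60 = 12769/30 = 425.63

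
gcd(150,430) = 10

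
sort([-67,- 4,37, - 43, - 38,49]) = [ - 67, - 43,- 38, - 4,37,  49]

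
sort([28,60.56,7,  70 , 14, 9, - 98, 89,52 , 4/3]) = [ - 98, 4/3, 7,9,14,28, 52, 60.56,70 , 89] 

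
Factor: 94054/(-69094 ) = -47027/34547 = -  31^1*37^1*41^1*179^( - 1 )*193^(  -  1) 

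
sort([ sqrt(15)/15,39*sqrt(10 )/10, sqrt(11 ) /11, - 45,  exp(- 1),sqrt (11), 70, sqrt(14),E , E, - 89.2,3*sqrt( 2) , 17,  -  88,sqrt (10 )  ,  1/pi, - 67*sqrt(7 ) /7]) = [-89.2, - 88, - 45, - 67* sqrt ( 7 )/7, sqrt( 15 ) /15,sqrt(11 )/11,1/pi,exp( - 1), E,E , sqrt( 10), sqrt( 11 ),sqrt( 14) , 3*sqrt( 2),39*sqrt( 10 ) /10, 17,70] 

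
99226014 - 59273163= 39952851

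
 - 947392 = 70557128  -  71504520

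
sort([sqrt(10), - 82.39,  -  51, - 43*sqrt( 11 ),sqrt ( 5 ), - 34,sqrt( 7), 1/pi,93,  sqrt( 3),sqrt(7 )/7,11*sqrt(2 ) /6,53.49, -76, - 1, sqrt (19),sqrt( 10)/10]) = [ - 43*sqrt( 11 ),  -  82.39,-76, - 51, - 34, - 1,sqrt( 10) /10,1/pi , sqrt(7)/7,sqrt( 3), sqrt( 5),11 * sqrt ( 2 ) /6,sqrt(7),sqrt( 10), sqrt( 19 ),53.49, 93]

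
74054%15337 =12706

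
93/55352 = 93/55352 = 0.00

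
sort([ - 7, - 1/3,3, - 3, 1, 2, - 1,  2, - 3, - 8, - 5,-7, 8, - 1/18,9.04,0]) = [ - 8, - 7, - 7, - 5, - 3,-3, - 1, - 1/3, - 1/18, 0, 1,2,  2,3,8,9.04] 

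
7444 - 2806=4638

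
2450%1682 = 768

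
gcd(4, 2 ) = 2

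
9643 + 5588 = 15231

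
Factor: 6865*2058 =2^1 * 3^1*5^1*7^3*1373^1 =14128170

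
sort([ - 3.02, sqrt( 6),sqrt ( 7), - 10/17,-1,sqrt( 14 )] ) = [ - 3.02,- 1,-10/17,sqrt ( 6 ),sqrt( 7),sqrt(14)]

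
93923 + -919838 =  - 825915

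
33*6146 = 202818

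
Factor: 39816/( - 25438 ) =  - 2^2*3^2*23^( - 1)=   - 36/23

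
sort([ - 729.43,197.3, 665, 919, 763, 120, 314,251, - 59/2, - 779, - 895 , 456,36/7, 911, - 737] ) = [-895, - 779 , - 737,-729.43, - 59/2,36/7, 120, 197.3,251,314,456, 665, 763, 911, 919] 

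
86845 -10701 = 76144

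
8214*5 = 41070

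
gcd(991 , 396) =1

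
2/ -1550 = - 1+774/775 = -  0.00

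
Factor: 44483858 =2^1*22241929^1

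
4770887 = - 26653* ( - 179 ) 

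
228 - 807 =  - 579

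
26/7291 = 26/7291 = 0.00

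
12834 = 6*2139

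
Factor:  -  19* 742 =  - 14098  =  - 2^1*7^1 * 19^1*53^1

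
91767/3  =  30589 =30589.00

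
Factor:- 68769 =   -  3^5*283^1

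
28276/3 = 28276/3 = 9425.33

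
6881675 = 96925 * 71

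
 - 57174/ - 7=57174/7 =8167.71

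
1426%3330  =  1426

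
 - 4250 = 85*( - 50)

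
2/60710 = 1/30355 =0.00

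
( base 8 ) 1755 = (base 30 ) 13F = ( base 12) 6B9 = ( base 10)1005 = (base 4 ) 33231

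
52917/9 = 5879 +2/3 = 5879.67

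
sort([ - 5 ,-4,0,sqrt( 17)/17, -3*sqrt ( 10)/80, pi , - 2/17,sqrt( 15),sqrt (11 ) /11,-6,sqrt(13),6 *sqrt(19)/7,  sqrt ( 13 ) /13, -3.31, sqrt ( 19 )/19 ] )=[ - 6, - 5 , - 4, - 3.31, - 3*sqrt( 10 )/80,-2/17,0,sqrt ( 19) /19, sqrt(17)/17,sqrt(13)/13 , sqrt( 11)/11,pi , sqrt(13), 6*sqrt( 19)/7, sqrt ( 15) ] 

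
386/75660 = 193/37830 =0.01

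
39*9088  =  354432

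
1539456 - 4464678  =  -2925222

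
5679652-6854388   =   - 1174736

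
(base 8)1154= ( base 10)620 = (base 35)hp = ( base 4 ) 21230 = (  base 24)11K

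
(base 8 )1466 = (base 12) 586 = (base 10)822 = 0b1100110110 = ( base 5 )11242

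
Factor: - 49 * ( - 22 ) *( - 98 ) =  - 105644 = - 2^2*7^4*11^1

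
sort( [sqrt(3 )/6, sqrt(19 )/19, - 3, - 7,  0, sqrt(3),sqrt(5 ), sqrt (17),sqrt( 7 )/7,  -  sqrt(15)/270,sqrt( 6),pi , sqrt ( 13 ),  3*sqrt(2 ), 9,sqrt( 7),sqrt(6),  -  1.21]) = [  -  7, - 3, - 1.21, - sqrt( 15)/270, 0,sqrt( 19 ) /19,sqrt(3 ) /6, sqrt ( 7) /7,sqrt( 3 ), sqrt( 5),  sqrt(6 ),sqrt(6 ) , sqrt(7),pi , sqrt(13),sqrt(17), 3*sqrt(2 ),9 ]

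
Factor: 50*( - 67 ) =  - 2^1 * 5^2 * 67^1 = - 3350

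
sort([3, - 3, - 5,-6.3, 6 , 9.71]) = [ - 6.3, - 5, - 3,3 , 6 , 9.71] 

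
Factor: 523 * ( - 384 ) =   -  2^7*3^1*523^1= - 200832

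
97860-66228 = 31632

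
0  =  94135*0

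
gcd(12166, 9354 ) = 2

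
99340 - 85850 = 13490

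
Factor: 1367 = 1367^1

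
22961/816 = 28 + 113/816 = 28.14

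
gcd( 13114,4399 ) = 83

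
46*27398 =1260308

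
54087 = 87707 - 33620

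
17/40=17/40  =  0.42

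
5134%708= 178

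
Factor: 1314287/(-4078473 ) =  - 3^( - 1 )*7^(-1)*13^1 * 17^1*19^1*29^(-1)*37^( - 1 )*181^(  -  1 )*313^1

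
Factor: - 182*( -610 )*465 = 2^2*3^1*5^2 * 7^1 * 13^1*31^1 *61^1 = 51624300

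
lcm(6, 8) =24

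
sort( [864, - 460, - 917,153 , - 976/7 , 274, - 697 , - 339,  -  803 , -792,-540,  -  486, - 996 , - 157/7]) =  [-996 , - 917 , - 803, - 792  ,  -  697 , - 540 , - 486, - 460 , - 339 ,  -  976/7, - 157/7 , 153,274,  864]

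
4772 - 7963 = -3191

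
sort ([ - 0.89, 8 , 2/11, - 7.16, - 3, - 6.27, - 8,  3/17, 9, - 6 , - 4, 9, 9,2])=[ - 8 ,-7.16,  -  6.27, - 6, - 4,  -  3, -0.89 , 3/17, 2/11 , 2 , 8, 9,9, 9]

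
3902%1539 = 824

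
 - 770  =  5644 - 6414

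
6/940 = 3/470 = 0.01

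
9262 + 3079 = 12341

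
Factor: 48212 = 2^2*17^1*709^1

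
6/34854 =1/5809 = 0.00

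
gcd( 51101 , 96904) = 1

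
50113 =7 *7159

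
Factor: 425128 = 2^3*11^1*4831^1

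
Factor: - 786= -2^1*3^1*131^1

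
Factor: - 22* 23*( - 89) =45034 = 2^1*11^1*23^1*89^1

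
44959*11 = 494549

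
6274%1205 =249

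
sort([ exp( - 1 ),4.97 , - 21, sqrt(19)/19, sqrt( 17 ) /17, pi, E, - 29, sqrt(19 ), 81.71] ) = [  -  29,  -  21, sqrt( 19)/19,sqrt( 17)/17, exp(-1 ),E, pi,sqrt(19), 4.97,81.71 ] 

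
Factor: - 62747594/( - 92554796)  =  2^( - 1) * 7^1*13^1*109^1*3163^1*23138699^(- 1)= 31373797/46277398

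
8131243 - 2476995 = 5654248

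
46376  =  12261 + 34115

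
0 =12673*0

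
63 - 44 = 19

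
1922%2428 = 1922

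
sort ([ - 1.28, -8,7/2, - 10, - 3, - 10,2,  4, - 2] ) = [-10, - 10, - 8, - 3 ,-2, - 1.28, 2 , 7/2, 4]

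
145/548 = 145/548 = 0.26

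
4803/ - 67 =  - 72 + 21/67 = - 71.69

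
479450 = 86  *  5575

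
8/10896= 1/1362=0.00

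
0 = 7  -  7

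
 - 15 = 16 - 31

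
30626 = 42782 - 12156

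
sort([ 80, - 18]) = [-18,80 ]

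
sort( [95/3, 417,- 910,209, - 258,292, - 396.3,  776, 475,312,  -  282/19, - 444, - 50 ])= [ - 910 , -444, - 396.3, - 258, - 50, - 282/19,95/3,  209,292 , 312,417,475 , 776]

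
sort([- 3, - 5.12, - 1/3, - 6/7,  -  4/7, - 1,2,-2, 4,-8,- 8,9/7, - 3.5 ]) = [ - 8 , - 8 , - 5.12, - 3.5,-3, - 2,-1,  -  6/7  , - 4/7, - 1/3 , 9/7  ,  2, 4 ] 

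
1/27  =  1/27 = 0.04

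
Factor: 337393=7^1*157^1*307^1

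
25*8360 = 209000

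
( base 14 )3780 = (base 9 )14285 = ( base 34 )8DQ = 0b10010111110100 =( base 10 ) 9716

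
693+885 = 1578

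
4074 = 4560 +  - 486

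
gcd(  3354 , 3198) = 78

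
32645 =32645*1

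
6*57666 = 345996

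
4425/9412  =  4425/9412 = 0.47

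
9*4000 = 36000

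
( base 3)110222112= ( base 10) 9464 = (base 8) 22370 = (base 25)f3e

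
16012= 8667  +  7345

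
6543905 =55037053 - 48493148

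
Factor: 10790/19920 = 2^( - 3 )*3^( - 1)*13^1 = 13/24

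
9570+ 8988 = 18558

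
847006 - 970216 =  - 123210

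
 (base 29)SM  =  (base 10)834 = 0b1101000010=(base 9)1126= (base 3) 1010220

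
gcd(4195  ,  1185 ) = 5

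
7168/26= 275 + 9/13 = 275.69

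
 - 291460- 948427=-1239887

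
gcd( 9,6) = 3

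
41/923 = 41/923 = 0.04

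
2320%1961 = 359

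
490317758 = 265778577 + 224539181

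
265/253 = 265/253= 1.05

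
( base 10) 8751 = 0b10001000101111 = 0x222f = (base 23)gcb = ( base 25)E01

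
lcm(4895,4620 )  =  411180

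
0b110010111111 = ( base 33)2wt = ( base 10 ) 3263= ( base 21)788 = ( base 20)833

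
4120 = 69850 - 65730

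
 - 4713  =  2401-7114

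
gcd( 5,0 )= 5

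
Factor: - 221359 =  - 41^1*5399^1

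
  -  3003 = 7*( - 429 )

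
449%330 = 119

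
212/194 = 1+9/97 = 1.09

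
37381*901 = 33680281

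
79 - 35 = 44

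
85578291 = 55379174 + 30199117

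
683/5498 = 683/5498 = 0.12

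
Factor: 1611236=2^2*11^2*3329^1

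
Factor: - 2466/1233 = - 2^1 = - 2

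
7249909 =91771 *79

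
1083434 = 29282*37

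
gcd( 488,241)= 1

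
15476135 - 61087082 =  - 45610947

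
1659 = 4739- 3080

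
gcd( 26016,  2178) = 6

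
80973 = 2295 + 78678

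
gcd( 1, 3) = 1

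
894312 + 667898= 1562210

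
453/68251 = 453/68251 = 0.01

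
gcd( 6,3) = 3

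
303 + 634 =937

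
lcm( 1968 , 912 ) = 37392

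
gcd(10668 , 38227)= 889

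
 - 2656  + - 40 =-2696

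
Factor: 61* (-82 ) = - 5002 =-2^1* 41^1* 61^1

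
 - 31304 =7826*( - 4 )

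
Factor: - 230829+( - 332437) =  - 2^1*11^1 *25603^1 = - 563266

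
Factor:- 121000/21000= - 121/21 = - 3^(-1)*7^ (  -  1 )*11^2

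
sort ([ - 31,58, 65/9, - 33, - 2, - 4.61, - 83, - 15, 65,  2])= [ - 83,  -  33, - 31, - 15,-4.61, - 2,2, 65/9, 58, 65]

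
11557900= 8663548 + 2894352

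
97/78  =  1+19/78  =  1.24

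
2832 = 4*708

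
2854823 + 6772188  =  9627011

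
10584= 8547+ 2037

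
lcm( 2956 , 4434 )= 8868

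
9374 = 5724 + 3650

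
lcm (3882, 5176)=15528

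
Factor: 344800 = 2^5*5^2 * 431^1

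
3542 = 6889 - 3347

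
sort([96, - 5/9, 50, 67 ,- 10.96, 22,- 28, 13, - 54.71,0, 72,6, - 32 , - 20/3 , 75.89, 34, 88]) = [ - 54.71, - 32,  -  28, - 10.96, - 20/3, - 5/9,0, 6, 13,  22, 34, 50 , 67,72, 75.89, 88, 96 ]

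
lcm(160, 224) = 1120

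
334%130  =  74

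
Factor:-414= - 2^1*3^2*23^1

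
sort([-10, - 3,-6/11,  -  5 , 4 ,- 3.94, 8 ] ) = [  -  10, - 5, - 3.94, - 3, - 6/11, 4,8 ]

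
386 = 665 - 279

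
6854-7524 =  - 670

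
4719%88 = 55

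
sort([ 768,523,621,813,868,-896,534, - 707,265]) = [ - 896, - 707,265,523, 534,621,768,813,868 ]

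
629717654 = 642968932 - 13251278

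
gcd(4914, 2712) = 6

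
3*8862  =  26586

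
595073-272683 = 322390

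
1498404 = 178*8418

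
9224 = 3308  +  5916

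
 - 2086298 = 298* (-7001 )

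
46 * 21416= 985136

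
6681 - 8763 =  - 2082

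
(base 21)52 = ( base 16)6B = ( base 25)47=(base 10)107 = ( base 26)43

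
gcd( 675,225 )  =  225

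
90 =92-2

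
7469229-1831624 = 5637605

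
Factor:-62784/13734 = - 32/7  =  - 2^5 * 7^ ( - 1) 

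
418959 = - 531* (-789)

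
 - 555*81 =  - 44955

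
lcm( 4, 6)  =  12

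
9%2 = 1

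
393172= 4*98293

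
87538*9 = 787842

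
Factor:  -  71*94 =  - 6674 = - 2^1*47^1*71^1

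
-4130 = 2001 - 6131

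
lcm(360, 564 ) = 16920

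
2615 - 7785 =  - 5170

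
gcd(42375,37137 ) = 3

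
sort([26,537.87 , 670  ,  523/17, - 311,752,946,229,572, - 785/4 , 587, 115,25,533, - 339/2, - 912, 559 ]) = [ - 912, - 311,- 785/4, - 339/2 , 25,26,  523/17,115,  229,533,537.87,559, 572,587,670,752,946]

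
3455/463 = 3455/463 = 7.46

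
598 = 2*299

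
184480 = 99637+84843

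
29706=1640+28066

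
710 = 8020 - 7310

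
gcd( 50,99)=1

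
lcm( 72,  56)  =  504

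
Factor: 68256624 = 2^4*3^1*1422013^1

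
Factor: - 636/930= -2^1*5^( - 1 )*31^( - 1 )*53^1=-106/155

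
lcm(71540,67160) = 3290840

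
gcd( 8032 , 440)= 8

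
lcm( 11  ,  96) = 1056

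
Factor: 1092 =2^2*3^1*7^1*13^1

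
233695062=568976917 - 335281855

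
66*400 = 26400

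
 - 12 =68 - 80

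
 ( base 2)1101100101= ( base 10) 869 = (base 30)st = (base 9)1165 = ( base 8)1545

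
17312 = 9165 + 8147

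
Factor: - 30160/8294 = -40/11 = - 2^3*5^1*11^( - 1)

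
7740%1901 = 136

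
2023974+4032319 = 6056293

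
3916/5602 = 1958/2801=0.70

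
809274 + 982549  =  1791823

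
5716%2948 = 2768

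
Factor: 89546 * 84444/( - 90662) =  - 2^2*3^1 * 11^( - 1) * 13^( -1)*31^1 * 227^1 * 317^(-1)*44773^1 = -3780811212/45331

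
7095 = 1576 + 5519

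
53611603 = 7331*7313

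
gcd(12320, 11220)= 220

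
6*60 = 360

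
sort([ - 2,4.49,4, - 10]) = [ - 10, - 2,4,4.49] 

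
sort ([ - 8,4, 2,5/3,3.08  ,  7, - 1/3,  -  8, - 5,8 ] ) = [ - 8, - 8, - 5, - 1/3 , 5/3,2 , 3.08, 4, 7,  8]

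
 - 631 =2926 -3557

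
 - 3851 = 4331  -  8182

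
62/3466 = 31/1733=0.02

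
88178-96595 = -8417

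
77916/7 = 11130+ 6/7 = 11130.86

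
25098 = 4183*6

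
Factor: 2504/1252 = 2  =  2^1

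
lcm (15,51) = 255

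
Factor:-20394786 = -2^1*3^1 * 3399131^1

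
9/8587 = 9/8587  =  0.00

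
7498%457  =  186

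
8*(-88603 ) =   -  708824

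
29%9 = 2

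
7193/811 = 8  +  705/811 = 8.87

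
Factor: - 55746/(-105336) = 163/308=2^( -2)*7^( - 1 ) * 11^( - 1)*163^1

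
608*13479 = 8195232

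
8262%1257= 720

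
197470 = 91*2170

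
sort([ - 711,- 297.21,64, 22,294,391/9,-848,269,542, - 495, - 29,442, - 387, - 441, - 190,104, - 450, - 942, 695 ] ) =[  -  942, - 848,-711, - 495, - 450, - 441, - 387,- 297.21, - 190, - 29,22, 391/9,64,104, 269,294,442,542,695]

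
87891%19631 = 9367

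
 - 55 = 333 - 388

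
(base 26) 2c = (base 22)2K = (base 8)100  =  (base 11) 59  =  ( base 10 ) 64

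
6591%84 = 39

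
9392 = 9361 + 31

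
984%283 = 135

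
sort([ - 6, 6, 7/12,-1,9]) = [ - 6, - 1,7/12, 6, 9] 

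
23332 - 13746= 9586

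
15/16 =15/16 = 0.94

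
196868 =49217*4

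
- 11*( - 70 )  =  770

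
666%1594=666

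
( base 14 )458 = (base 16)35e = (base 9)1157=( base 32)qu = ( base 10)862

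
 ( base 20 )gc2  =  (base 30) 7bc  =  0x19f2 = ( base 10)6642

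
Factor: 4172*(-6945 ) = - 2^2 *3^1*5^1*  7^1*149^1*463^1 = -28974540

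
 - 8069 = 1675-9744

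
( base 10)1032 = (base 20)2BC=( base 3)1102020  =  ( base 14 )53a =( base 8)2010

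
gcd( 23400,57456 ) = 72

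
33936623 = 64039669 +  - 30103046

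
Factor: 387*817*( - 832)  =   - 263060928= -2^6*3^2*13^1*19^1*43^2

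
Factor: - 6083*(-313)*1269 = 3^3*7^1 * 11^1 *47^1 * 79^1*313^1 = 2416149351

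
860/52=215/13 =16.54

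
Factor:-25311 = -3^1 * 11^1*13^1 * 59^1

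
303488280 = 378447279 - 74958999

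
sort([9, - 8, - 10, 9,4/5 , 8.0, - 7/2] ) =[ - 10, - 8 , - 7/2 , 4/5,8.0,9,9]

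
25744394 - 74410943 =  - 48666549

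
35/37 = 35/37= 0.95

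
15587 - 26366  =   - 10779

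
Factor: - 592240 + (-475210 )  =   - 1067450 =- 2^1 * 5^2 * 37^1*577^1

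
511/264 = 511/264  =  1.94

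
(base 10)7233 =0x1c41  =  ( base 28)969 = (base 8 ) 16101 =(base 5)212413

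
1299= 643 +656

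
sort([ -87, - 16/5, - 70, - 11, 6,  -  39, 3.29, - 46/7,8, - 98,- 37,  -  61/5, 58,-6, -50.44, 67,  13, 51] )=[ - 98,  -  87, - 70, - 50.44,  -  39, -37,  -  61/5, - 11, - 46/7, - 6,  -  16/5, 3.29  ,  6, 8, 13, 51, 58 , 67 ] 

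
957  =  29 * 33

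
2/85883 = 2/85883= 0.00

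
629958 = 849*742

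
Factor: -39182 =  - 2^1*11^1  *  13^1*137^1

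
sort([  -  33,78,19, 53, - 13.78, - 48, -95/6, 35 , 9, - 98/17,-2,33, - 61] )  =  [  -  61, - 48,-33, - 95/6, - 13.78, - 98/17, - 2,9,19,33, 35,53,78 ]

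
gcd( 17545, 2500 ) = 5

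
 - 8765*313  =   - 2743445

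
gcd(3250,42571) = 1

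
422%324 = 98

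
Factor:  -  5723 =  - 59^1*97^1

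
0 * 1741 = 0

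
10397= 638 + 9759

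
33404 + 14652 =48056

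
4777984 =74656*64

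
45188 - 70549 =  - 25361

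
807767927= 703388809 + 104379118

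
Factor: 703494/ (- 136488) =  - 969/188=- 2^( - 2)*3^1*17^1*19^1 *47^( - 1)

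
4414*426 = 1880364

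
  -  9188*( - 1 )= 9188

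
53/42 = 1 + 11/42 = 1.26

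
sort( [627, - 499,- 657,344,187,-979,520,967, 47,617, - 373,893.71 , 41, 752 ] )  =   [ - 979,  -  657,-499,  -  373 , 41, 47, 187, 344, 520 , 617, 627,752,893.71, 967 ]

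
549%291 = 258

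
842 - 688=154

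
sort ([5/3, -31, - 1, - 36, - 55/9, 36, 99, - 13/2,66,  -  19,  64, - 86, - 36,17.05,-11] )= [ - 86,-36, - 36, - 31, - 19, - 11,-13/2, - 55/9, - 1,  5/3,  17.05, 36, 64,66, 99 ]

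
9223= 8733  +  490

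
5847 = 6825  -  978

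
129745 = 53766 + 75979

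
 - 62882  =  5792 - 68674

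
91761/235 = 91761/235= 390.47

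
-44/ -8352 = 11/2088 = 0.01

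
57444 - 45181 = 12263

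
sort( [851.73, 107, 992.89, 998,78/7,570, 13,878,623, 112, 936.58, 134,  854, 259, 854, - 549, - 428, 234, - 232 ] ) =[ - 549, - 428 , - 232,  78/7, 13, 107,112, 134, 234, 259 , 570,623, 851.73, 854, 854,878 , 936.58,992.89, 998]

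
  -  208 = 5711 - 5919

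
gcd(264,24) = 24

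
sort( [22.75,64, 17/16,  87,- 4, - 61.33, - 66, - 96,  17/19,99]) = [  -  96,-66,-61.33, - 4,17/19,  17/16,22.75,64,87, 99 ]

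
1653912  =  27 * 61256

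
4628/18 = 257 + 1/9 = 257.11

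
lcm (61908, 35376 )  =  247632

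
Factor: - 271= - 271^1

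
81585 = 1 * 81585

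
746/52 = 373/26  =  14.35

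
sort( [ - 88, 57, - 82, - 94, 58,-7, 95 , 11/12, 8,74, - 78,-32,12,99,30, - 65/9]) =[ - 94, - 88, - 82, - 78, - 32, - 65/9, - 7, 11/12, 8, 12 , 30,57, 58, 74, 95, 99 ] 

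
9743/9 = 1082+ 5/9 = 1082.56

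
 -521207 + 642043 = 120836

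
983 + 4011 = 4994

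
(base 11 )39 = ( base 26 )1G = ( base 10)42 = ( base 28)1e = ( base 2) 101010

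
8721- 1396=7325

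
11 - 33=  -  22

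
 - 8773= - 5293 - 3480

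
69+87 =156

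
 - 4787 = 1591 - 6378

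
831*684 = 568404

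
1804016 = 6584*274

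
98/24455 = 98/24455 = 0.00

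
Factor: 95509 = 149^1*641^1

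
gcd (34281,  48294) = 9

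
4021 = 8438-4417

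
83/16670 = 83/16670  =  0.00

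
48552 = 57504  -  8952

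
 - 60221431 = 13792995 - 74014426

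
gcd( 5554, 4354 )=2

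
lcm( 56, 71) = 3976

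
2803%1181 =441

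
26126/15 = 1741 + 11/15 = 1741.73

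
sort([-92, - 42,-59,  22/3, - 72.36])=[ - 92, - 72.36, - 59, - 42, 22/3 ]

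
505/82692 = 505/82692 = 0.01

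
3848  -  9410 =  - 5562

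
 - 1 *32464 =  - 32464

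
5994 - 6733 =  - 739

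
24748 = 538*46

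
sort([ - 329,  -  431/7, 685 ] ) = [-329, - 431/7, 685 ]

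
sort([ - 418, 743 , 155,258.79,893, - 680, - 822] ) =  [ - 822,-680, - 418, 155,258.79,743,893 ] 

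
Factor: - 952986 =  - 2^1*3^1*17^1*9343^1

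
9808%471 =388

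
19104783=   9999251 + 9105532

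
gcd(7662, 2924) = 2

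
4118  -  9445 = -5327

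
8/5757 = 8/5757=   0.00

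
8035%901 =827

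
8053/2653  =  3+ 94/2653 = 3.04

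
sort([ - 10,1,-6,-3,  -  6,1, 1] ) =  [-10,-6,-6, - 3, 1, 1,  1 ] 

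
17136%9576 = 7560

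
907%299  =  10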